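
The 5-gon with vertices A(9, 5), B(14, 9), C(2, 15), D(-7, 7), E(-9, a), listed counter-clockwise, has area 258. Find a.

The doubled signed area Σ (x_i y_{i+1} − x_{i+1} y_i) is linear in a.
With a=0 it equals 340; the coefficient of a is -16 (from the two edges through E).
So -16·a + 340 = 2·258 = 516 ⇒ a = -11.

-11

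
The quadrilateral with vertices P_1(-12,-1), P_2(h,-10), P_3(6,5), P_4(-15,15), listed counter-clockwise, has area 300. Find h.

10

The doubled signed area Σ (x_i y_{i+1} − x_{i+1} y_i) is linear in h.
With h=0 it equals 540; the coefficient of h is 6 (from the two edges through P_2).
So 6·h + 540 = 2·300 = 600 ⇒ h = 10.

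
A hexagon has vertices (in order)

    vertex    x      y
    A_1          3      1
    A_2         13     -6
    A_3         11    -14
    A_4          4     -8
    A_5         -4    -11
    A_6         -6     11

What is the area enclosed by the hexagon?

Cross-terms: -31, -116, -32, -76, -110, -39  ⇒  Σ = -404
Area = |Σ|/2 = 202.

202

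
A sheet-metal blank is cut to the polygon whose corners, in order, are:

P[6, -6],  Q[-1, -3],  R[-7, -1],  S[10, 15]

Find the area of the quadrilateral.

144.5

Σ = (-24) + (-20) + (-95) + (-150) = -289
Area = |Σ|/2 = 144.5.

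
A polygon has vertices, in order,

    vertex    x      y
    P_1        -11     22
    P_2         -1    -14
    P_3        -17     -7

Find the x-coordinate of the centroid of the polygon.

-29/3

Apply the surveyor's formula. First the cross-terms c_i = x_i·y_{i+1} − x_{i+1}·y_i:
  176, -231, -451  ⇒  2A = -506, A = -253.
Then Σ (x_i + x_{i+1})·c_i = 14674, so x̄ = 14674 / (6·(-253)) = -29/3.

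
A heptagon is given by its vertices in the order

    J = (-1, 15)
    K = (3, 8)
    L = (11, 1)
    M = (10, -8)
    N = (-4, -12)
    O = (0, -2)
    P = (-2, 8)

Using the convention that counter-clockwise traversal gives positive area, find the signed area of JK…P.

Apply Gauss's area formula: 2A = Σ (x_i·y_{i+1} − x_{i+1}·y_i), indices taken mod 7.
J→K: (-1)(8) − (3)(15) = -53
K→L: (3)(1) − (11)(8) = -85
L→M: (11)(-8) − (10)(1) = -98
M→N: (10)(-12) − (-4)(-8) = -152
N→O: (-4)(-2) − (0)(-12) = 8
O→P: (0)(8) − (-2)(-2) = -4
P→J: (-2)(15) − (-1)(8) = -22
Σ = -406
Signed area = Σ/2 = -203 (negative ⇒ clockwise traversal).

-203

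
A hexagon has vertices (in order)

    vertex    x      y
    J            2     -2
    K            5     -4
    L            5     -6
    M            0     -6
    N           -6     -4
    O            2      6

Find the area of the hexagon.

59

Apply the shoelace (surveyor's) formula: 2A = Σ (x_i·y_{i+1} − x_{i+1}·y_i), indices taken mod 6.
Σ = (2) + (-10) + (-30) + (-36) + (-28) + (-16) = -118
Area = |Σ|/2 = 59.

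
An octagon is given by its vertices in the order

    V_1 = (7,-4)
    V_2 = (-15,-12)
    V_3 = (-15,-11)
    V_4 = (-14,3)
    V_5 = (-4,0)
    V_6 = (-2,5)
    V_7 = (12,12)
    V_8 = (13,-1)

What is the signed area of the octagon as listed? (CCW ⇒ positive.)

Apply the shoelace (surveyor's) formula: 2A = Σ (x_i·y_{i+1} − x_{i+1}·y_i), indices taken mod 8.
V_1→V_2: (7)(-12) − (-15)(-4) = -144
V_2→V_3: (-15)(-11) − (-15)(-12) = -15
V_3→V_4: (-15)(3) − (-14)(-11) = -199
V_4→V_5: (-14)(0) − (-4)(3) = 12
V_5→V_6: (-4)(5) − (-2)(0) = -20
V_6→V_7: (-2)(12) − (12)(5) = -84
V_7→V_8: (12)(-1) − (13)(12) = -168
V_8→V_1: (13)(-4) − (7)(-1) = -45
Σ = -663
Signed area = Σ/2 = -331.5 (negative ⇒ clockwise traversal).

-331.5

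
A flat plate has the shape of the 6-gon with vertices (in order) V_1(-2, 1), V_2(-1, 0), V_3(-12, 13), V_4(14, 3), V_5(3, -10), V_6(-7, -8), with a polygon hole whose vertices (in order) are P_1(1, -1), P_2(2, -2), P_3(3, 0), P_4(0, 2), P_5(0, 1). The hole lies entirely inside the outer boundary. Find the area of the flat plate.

Outer boundary:
Apply the surveyor's formula: 2A = Σ (x_i·y_{i+1} − x_{i+1}·y_i), indices taken mod 6.
V_1→V_2: (-2)(0) − (-1)(1) = 1
V_2→V_3: (-1)(13) − (-12)(0) = -13
V_3→V_4: (-12)(3) − (14)(13) = -218
V_4→V_5: (14)(-10) − (3)(3) = -149
V_5→V_6: (3)(-8) − (-7)(-10) = -94
V_6→V_1: (-7)(1) − (-2)(-8) = -23
Σ = -496
Area = |Σ|/2 = 248.
Hole:
Apply the surveyor's formula: 2A = Σ (x_i·y_{i+1} − x_{i+1}·y_i), indices taken mod 5.
Σ = (0) + (6) + (6) + (0) + (-1) = 11
Area = |Σ|/2 = 5.5.
Net area = 248 − 5.5 = 242.5.

242.5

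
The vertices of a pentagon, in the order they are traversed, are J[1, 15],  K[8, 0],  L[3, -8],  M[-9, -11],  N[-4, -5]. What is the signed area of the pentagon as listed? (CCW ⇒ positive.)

-171.5

Σ = (-120) + (-64) + (-105) + (1) + (-55) = -343
Signed area = Σ/2 = -171.5 (negative ⇒ clockwise traversal).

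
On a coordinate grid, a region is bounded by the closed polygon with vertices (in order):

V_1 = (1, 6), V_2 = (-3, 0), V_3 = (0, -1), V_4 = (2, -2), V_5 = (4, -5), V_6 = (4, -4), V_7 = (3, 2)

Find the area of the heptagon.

Apply the shoelace formula: 2A = Σ (x_i·y_{i+1} − x_{i+1}·y_i), indices taken mod 7.
Σ = (18) + (3) + (2) + (-2) + (4) + (20) + (16) = 61
Area = |Σ|/2 = 30.5.

30.5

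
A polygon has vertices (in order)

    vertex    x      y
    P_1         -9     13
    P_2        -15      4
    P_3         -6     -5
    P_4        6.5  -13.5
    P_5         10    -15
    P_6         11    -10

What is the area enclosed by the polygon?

263.5

Cross-terms: 159, 99, 113.5, 37.5, 65, 53  ⇒  Σ = 527
Area = |Σ|/2 = 263.5.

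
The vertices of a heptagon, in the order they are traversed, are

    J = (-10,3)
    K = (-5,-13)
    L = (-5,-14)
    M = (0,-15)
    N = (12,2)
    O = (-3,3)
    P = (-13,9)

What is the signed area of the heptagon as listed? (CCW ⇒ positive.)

Apply the shoelace (surveyor's) formula: 2A = Σ (x_i·y_{i+1} − x_{i+1}·y_i), indices taken mod 7.
J→K: (-10)(-13) − (-5)(3) = 145
K→L: (-5)(-14) − (-5)(-13) = 5
L→M: (-5)(-15) − (0)(-14) = 75
M→N: (0)(2) − (12)(-15) = 180
N→O: (12)(3) − (-3)(2) = 42
O→P: (-3)(9) − (-13)(3) = 12
P→J: (-13)(3) − (-10)(9) = 51
Σ = 510
Signed area = Σ/2 = 255 (positive ⇒ counter-clockwise traversal).

255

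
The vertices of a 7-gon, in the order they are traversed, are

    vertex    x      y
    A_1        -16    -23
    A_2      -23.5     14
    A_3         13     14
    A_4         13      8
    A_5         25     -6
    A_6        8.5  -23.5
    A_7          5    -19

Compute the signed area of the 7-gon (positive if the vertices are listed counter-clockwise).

-1315.5

Apply the surveyor's formula: 2A = Σ (x_i·y_{i+1} − x_{i+1}·y_i), indices taken mod 7.
Σ = (-764.5) + (-511) + (-78) + (-278) + (-536.5) + (-44) + (-419) = -2631
Signed area = Σ/2 = -1315.5 (negative ⇒ clockwise traversal).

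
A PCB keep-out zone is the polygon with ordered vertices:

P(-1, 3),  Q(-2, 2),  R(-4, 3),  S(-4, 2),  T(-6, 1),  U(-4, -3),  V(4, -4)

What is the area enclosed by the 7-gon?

Apply the shoelace (surveyor's) formula: 2A = Σ (x_i·y_{i+1} − x_{i+1}·y_i), indices taken mod 7.
Σ = (4) + (2) + (4) + (8) + (22) + (28) + (8) = 76
Area = |Σ|/2 = 38.

38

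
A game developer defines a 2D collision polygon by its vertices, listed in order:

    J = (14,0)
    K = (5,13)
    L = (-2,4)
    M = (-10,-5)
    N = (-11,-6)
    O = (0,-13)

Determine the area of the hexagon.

J→K: (14)(13) − (5)(0) = 182
K→L: (5)(4) − (-2)(13) = 46
L→M: (-2)(-5) − (-10)(4) = 50
M→N: (-10)(-6) − (-11)(-5) = 5
N→O: (-11)(-13) − (0)(-6) = 143
O→J: (0)(0) − (14)(-13) = 182
Σ = 608
Area = |Σ|/2 = 304.

304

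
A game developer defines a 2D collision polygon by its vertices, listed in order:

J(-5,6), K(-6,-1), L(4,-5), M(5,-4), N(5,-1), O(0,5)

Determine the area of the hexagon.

74.5

Σ = (41) + (34) + (9) + (15) + (25) + (25) = 149
Area = |Σ|/2 = 74.5.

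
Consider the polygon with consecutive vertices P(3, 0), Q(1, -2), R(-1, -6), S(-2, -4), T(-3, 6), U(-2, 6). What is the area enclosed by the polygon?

Apply the shoelace formula: 2A = Σ (x_i·y_{i+1} − x_{i+1}·y_i), indices taken mod 6.
Σ = (-6) + (-8) + (-8) + (-24) + (-6) + (-18) = -70
Area = |Σ|/2 = 35.

35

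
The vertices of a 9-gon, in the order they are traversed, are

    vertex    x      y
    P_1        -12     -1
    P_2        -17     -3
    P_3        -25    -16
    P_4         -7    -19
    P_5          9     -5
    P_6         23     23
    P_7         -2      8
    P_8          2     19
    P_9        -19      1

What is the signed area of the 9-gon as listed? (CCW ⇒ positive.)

838.5

Apply the shoelace (surveyor's) formula: 2A = Σ (x_i·y_{i+1} − x_{i+1}·y_i), indices taken mod 9.
P_1→P_2: (-12)(-3) − (-17)(-1) = 19
P_2→P_3: (-17)(-16) − (-25)(-3) = 197
P_3→P_4: (-25)(-19) − (-7)(-16) = 363
P_4→P_5: (-7)(-5) − (9)(-19) = 206
P_5→P_6: (9)(23) − (23)(-5) = 322
P_6→P_7: (23)(8) − (-2)(23) = 230
P_7→P_8: (-2)(19) − (2)(8) = -54
P_8→P_9: (2)(1) − (-19)(19) = 363
P_9→P_1: (-19)(-1) − (-12)(1) = 31
Σ = 1677
Signed area = Σ/2 = 838.5 (positive ⇒ counter-clockwise traversal).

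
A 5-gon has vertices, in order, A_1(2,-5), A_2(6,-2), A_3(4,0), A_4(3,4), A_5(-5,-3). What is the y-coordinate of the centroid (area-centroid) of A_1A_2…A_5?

Apply the shoelace formula. First the cross-terms c_i = x_i·y_{i+1} − x_{i+1}·y_i:
  26, 8, 16, 11, 31  ⇒  2A = 92, A = 46.
Then Σ (y_i + y_{i+1})·c_i = -371, so ȳ = -371 / (6·46) = -371/276.

-371/276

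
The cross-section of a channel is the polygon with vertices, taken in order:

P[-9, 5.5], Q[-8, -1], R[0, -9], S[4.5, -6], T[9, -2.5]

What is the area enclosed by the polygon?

117.625

Apply the shoelace (surveyor's) formula: 2A = Σ (x_i·y_{i+1} − x_{i+1}·y_i), indices taken mod 5.
Σ = (53) + (72) + (40.5) + (42.75) + (27) = 235.25
Area = |Σ|/2 = 117.625.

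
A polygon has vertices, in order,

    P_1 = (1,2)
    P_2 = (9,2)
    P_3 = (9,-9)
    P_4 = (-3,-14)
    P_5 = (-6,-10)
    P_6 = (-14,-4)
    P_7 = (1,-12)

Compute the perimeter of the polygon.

|P_1P_2| = √((8)² + (0)²) = √64 = 8
|P_2P_3| = √((0)² + (-11)²) = √121 = 11
|P_3P_4| = √((-12)² + (-5)²) = √169 = 13
|P_4P_5| = √((-3)² + (4)²) = √25 = 5
|P_5P_6| = √((-8)² + (6)²) = √100 = 10
|P_6P_7| = √((15)² + (-8)²) = √289 = 17
|P_7P_1| = √((0)² + (14)²) = √196 = 14
Perimeter = 8 + 11 + 13 + 5 + 10 + 17 + 14 = 78.

78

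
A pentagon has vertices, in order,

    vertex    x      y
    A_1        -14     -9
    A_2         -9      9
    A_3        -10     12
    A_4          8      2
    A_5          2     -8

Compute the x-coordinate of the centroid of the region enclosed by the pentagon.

Apply the shoelace (surveyor's) formula. First the cross-terms c_i = x_i·y_{i+1} − x_{i+1}·y_i:
  -207, -18, -116, -68, -130  ⇒  2A = -539, A = -269.5.
Then Σ (x_i + x_{i+1})·c_i = 6215, so x̄ = 6215 / (6·(-269.5)) = -565/147.

-565/147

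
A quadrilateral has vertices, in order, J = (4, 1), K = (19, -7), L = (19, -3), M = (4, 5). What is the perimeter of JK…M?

42

|JK| = √((15)² + (-8)²) = √289 = 17
|KL| = √((0)² + (4)²) = √16 = 4
|LM| = √((-15)² + (8)²) = √289 = 17
|MJ| = √((0)² + (-4)²) = √16 = 4
Perimeter = 17 + 4 + 17 + 4 = 42.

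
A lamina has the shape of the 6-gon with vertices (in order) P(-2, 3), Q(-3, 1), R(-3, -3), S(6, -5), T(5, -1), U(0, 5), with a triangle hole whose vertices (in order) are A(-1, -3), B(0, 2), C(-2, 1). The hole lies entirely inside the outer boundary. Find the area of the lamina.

48.5

Outer boundary:
Apply the surveyor's formula: 2A = Σ (x_i·y_{i+1} − x_{i+1}·y_i), indices taken mod 6.
P→Q: (-2)(1) − (-3)(3) = 7
Q→R: (-3)(-3) − (-3)(1) = 12
R→S: (-3)(-5) − (6)(-3) = 33
S→T: (6)(-1) − (5)(-5) = 19
T→U: (5)(5) − (0)(-1) = 25
U→P: (0)(3) − (-2)(5) = 10
Σ = 106
Area = |Σ|/2 = 53.
Hole:
Apply the shoelace (surveyor's) formula: 2A = Σ (x_i·y_{i+1} − x_{i+1}·y_i), indices taken mod 3.
Σ = (-2) + (4) + (7) = 9
Area = |Σ|/2 = 4.5.
Net area = 53 − 4.5 = 48.5.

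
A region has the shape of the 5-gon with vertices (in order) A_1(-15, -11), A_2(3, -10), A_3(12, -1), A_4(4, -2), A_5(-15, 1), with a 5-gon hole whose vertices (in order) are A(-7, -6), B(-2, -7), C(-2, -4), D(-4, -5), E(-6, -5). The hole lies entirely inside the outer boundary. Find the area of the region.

209

Outer boundary:
Apply the shoelace formula: 2A = Σ (x_i·y_{i+1} − x_{i+1}·y_i), indices taken mod 5.
A_1→A_2: (-15)(-10) − (3)(-11) = 183
A_2→A_3: (3)(-1) − (12)(-10) = 117
A_3→A_4: (12)(-2) − (4)(-1) = -20
A_4→A_5: (4)(1) − (-15)(-2) = -26
A_5→A_1: (-15)(-11) − (-15)(1) = 180
Σ = 434
Area = |Σ|/2 = 217.
Hole:
Σ = (37) + (-6) + (-6) + (-10) + (1) = 16
Area = |Σ|/2 = 8.
Net area = 217 − 8 = 209.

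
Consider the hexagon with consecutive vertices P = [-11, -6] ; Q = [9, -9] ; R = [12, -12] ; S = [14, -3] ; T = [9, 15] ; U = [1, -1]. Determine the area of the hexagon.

240.5

Apply the surveyor's formula: 2A = Σ (x_i·y_{i+1} − x_{i+1}·y_i), indices taken mod 6.
Σ = (153) + (0) + (132) + (237) + (-24) + (-17) = 481
Area = |Σ|/2 = 240.5.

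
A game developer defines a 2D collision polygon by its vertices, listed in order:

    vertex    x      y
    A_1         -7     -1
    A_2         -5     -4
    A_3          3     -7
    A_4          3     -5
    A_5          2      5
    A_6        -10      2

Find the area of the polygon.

89.5

Apply the surveyor's formula: 2A = Σ (x_i·y_{i+1} − x_{i+1}·y_i), indices taken mod 6.
A_1→A_2: (-7)(-4) − (-5)(-1) = 23
A_2→A_3: (-5)(-7) − (3)(-4) = 47
A_3→A_4: (3)(-5) − (3)(-7) = 6
A_4→A_5: (3)(5) − (2)(-5) = 25
A_5→A_6: (2)(2) − (-10)(5) = 54
A_6→A_1: (-10)(-1) − (-7)(2) = 24
Σ = 179
Area = |Σ|/2 = 89.5.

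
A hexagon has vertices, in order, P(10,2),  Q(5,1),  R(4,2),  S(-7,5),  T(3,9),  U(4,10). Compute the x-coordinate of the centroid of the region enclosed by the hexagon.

Apply the shoelace (surveyor's) formula. First the cross-terms c_i = x_i·y_{i+1} − x_{i+1}·y_i:
  0, 6, 34, -78, -6, -92  ⇒  2A = -136, A = -68.
Then Σ (x_i + x_{i+1})·c_i = -1066, so x̄ = -1066 / (6·(-68)) = 533/204.

533/204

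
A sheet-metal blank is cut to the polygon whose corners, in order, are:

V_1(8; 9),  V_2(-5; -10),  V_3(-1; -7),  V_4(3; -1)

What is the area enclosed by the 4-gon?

23.5

Apply the shoelace formula: 2A = Σ (x_i·y_{i+1} − x_{i+1}·y_i), indices taken mod 4.
V_1→V_2: (8)(-10) − (-5)(9) = -35
V_2→V_3: (-5)(-7) − (-1)(-10) = 25
V_3→V_4: (-1)(-1) − (3)(-7) = 22
V_4→V_1: (3)(9) − (8)(-1) = 35
Σ = 47
Area = |Σ|/2 = 23.5.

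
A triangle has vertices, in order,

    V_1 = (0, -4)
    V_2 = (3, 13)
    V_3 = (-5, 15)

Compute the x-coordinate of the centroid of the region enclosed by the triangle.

Apply the surveyor's formula. First the cross-terms c_i = x_i·y_{i+1} − x_{i+1}·y_i:
  12, 110, 20  ⇒  2A = 142, A = 71.
Then Σ (x_i + x_{i+1})·c_i = -284, so x̄ = -284 / (6·71) = -2/3.

-2/3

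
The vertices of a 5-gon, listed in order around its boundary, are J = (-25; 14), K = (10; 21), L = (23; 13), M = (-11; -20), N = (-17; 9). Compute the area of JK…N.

Apply the shoelace (surveyor's) formula: 2A = Σ (x_i·y_{i+1} − x_{i+1}·y_i), indices taken mod 5.
J→K: (-25)(21) − (10)(14) = -665
K→L: (10)(13) − (23)(21) = -353
L→M: (23)(-20) − (-11)(13) = -317
M→N: (-11)(9) − (-17)(-20) = -439
N→J: (-17)(14) − (-25)(9) = -13
Σ = -1787
Area = |Σ|/2 = 893.5.

893.5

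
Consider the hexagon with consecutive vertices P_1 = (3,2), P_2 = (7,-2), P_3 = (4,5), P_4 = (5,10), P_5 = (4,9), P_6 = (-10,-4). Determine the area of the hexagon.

Apply the shoelace (surveyor's) formula: 2A = Σ (x_i·y_{i+1} − x_{i+1}·y_i), indices taken mod 6.
Cross-terms: -20, 43, 15, 5, 74, -8  ⇒  Σ = 109
Area = |Σ|/2 = 54.5.

54.5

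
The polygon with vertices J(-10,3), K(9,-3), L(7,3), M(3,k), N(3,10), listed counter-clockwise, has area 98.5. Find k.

Write out the shoelace sum; only the two edges meeting at M involve k:
2·Area = [(7·k − 3·3) + (3·10 − 3·k)] + 160
       = 4·k + 181 = 197
⇒ k = 4.

4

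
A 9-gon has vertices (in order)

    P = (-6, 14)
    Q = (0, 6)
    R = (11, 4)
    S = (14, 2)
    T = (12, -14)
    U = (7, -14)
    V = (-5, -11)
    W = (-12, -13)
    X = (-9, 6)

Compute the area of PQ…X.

459.5

Σ = (-36) + (-66) + (-34) + (-220) + (-70) + (-147) + (-67) + (-189) + (-90) = -919
Area = |Σ|/2 = 459.5.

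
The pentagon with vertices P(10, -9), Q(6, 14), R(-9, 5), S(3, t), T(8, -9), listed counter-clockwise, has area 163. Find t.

0

The doubled signed area Σ (x_i y_{i+1} − x_{i+1} y_i) is linear in t.
With t=0 it equals 326; the coefficient of t is -17 (from the two edges through S).
So -17·t + 326 = 2·163 = 326 ⇒ t = 0.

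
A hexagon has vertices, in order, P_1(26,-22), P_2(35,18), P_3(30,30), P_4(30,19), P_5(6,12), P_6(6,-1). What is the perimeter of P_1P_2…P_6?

132

|P_1P_2| = √((9)² + (40)²) = √1681 = 41
|P_2P_3| = √((-5)² + (12)²) = √169 = 13
|P_3P_4| = √((0)² + (-11)²) = √121 = 11
|P_4P_5| = √((-24)² + (-7)²) = √625 = 25
|P_5P_6| = √((0)² + (-13)²) = √169 = 13
|P_6P_1| = √((20)² + (-21)²) = √841 = 29
Perimeter = 41 + 13 + 11 + 25 + 13 + 29 = 132.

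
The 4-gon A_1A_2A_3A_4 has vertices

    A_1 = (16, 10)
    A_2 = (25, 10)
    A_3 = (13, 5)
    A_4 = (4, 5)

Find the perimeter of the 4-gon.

|A_1A_2| = √((9)² + (0)²) = √81 = 9
|A_2A_3| = √((-12)² + (-5)²) = √169 = 13
|A_3A_4| = √((-9)² + (0)²) = √81 = 9
|A_4A_1| = √((12)² + (5)²) = √169 = 13
Perimeter = 9 + 13 + 9 + 13 = 44.

44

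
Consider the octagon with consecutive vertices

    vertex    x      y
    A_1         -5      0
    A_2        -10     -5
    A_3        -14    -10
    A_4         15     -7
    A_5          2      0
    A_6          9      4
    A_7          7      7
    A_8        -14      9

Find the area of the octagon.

Σ = (25) + (30) + (248) + (14) + (8) + (35) + (161) + (45) = 566
Area = |Σ|/2 = 283.

283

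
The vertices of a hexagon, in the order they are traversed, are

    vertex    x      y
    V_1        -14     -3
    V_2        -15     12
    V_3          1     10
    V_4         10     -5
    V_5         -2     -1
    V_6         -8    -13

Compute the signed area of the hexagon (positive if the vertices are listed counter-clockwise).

Cross-terms: -213, -162, -105, -20, 18, -158  ⇒  Σ = -640
Signed area = Σ/2 = -320 (negative ⇒ clockwise traversal).

-320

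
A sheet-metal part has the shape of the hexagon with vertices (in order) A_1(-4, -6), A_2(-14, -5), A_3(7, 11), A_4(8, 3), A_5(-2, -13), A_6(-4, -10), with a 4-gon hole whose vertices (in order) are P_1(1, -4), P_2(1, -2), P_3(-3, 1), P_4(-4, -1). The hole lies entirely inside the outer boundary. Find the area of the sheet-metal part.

Outer boundary:
Apply the shoelace (surveyor's) formula: 2A = Σ (x_i·y_{i+1} − x_{i+1}·y_i), indices taken mod 6.
A_1→A_2: (-4)(-5) − (-14)(-6) = -64
A_2→A_3: (-14)(11) − (7)(-5) = -119
A_3→A_4: (7)(3) − (8)(11) = -67
A_4→A_5: (8)(-13) − (-2)(3) = -98
A_5→A_6: (-2)(-10) − (-4)(-13) = -32
A_6→A_1: (-4)(-6) − (-4)(-10) = -16
Σ = -396
Area = |Σ|/2 = 198.
Hole:
Apply the shoelace formula: 2A = Σ (x_i·y_{i+1} − x_{i+1}·y_i), indices taken mod 4.
P_1→P_2: (1)(-2) − (1)(-4) = 2
P_2→P_3: (1)(1) − (-3)(-2) = -5
P_3→P_4: (-3)(-1) − (-4)(1) = 7
P_4→P_1: (-4)(-4) − (1)(-1) = 17
Σ = 21
Area = |Σ|/2 = 10.5.
Net area = 198 − 10.5 = 187.5.

187.5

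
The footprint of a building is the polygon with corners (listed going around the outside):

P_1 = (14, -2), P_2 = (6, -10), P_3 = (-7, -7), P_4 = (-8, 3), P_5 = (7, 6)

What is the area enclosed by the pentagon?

P_1→P_2: (14)(-10) − (6)(-2) = -128
P_2→P_3: (6)(-7) − (-7)(-10) = -112
P_3→P_4: (-7)(3) − (-8)(-7) = -77
P_4→P_5: (-8)(6) − (7)(3) = -69
P_5→P_1: (7)(-2) − (14)(6) = -98
Σ = -484
Area = |Σ|/2 = 242.

242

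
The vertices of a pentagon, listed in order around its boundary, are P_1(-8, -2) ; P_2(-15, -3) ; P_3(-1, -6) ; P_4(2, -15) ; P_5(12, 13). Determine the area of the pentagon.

Apply Gauss's area formula: 2A = Σ (x_i·y_{i+1} − x_{i+1}·y_i), indices taken mod 5.
P_1→P_2: (-8)(-3) − (-15)(-2) = -6
P_2→P_3: (-15)(-6) − (-1)(-3) = 87
P_3→P_4: (-1)(-15) − (2)(-6) = 27
P_4→P_5: (2)(13) − (12)(-15) = 206
P_5→P_1: (12)(-2) − (-8)(13) = 80
Σ = 394
Area = |Σ|/2 = 197.

197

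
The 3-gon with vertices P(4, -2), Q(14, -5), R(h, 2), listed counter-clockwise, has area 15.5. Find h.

1

Write out the shoelace sum; only the two edges meeting at R involve h:
2·Area = [(14·2 − h·(-5)) + (h·(-2) − 4·2)] + 8
       = 3·h + 28 = 31
⇒ h = 1.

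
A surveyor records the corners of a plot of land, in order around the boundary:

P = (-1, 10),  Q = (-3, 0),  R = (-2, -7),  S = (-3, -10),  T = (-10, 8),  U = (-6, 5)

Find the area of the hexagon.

Σ = (30) + (21) + (-1) + (-124) + (-2) + (-55) = -131
Area = |Σ|/2 = 65.5.

65.5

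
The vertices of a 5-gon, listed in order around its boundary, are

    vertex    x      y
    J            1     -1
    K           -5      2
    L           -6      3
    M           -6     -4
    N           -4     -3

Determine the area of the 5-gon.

22.5

Apply the surveyor's formula: 2A = Σ (x_i·y_{i+1} − x_{i+1}·y_i), indices taken mod 5.
J→K: (1)(2) − (-5)(-1) = -3
K→L: (-5)(3) − (-6)(2) = -3
L→M: (-6)(-4) − (-6)(3) = 42
M→N: (-6)(-3) − (-4)(-4) = 2
N→J: (-4)(-1) − (1)(-3) = 7
Σ = 45
Area = |Σ|/2 = 22.5.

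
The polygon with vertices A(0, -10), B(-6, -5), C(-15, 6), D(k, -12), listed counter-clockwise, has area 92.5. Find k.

-11

Write out the shoelace sum; only the two edges meeting at D involve k:
2·Area = [((-15)·(-12) − k·6) + (k·(-10) − 0·(-12))] + -171
       = -16·k + 9 = 185
⇒ k = -11.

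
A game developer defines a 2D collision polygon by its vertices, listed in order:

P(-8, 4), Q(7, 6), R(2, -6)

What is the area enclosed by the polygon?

85

Apply Gauss's area formula: 2A = Σ (x_i·y_{i+1} − x_{i+1}·y_i), indices taken mod 3.
Σ = (-76) + (-54) + (-40) = -170
Area = |Σ|/2 = 85.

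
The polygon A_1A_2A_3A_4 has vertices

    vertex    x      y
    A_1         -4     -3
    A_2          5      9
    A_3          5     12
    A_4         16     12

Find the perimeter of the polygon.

54

|A_1A_2| = √((9)² + (12)²) = √225 = 15
|A_2A_3| = √((0)² + (3)²) = √9 = 3
|A_3A_4| = √((11)² + (0)²) = √121 = 11
|A_4A_1| = √((-20)² + (-15)²) = √625 = 25
Perimeter = 15 + 3 + 11 + 25 = 54.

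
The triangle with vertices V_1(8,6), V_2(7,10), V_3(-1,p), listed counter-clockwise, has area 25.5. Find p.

Write out the shoelace sum; only the two edges meeting at V_3 involve p:
2·Area = [(7·p − (-1)·10) + ((-1)·6 − 8·p)] + 38
       = -1·p + 42 = 51
⇒ p = -9.

-9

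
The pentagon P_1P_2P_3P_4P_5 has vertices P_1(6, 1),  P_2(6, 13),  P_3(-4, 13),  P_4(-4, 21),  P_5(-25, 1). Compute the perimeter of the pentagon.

|P_1P_2| = √((0)² + (12)²) = √144 = 12
|P_2P_3| = √((-10)² + (0)²) = √100 = 10
|P_3P_4| = √((0)² + (8)²) = √64 = 8
|P_4P_5| = √((-21)² + (-20)²) = √841 = 29
|P_5P_1| = √((31)² + (0)²) = √961 = 31
Perimeter = 12 + 10 + 8 + 29 + 31 = 90.

90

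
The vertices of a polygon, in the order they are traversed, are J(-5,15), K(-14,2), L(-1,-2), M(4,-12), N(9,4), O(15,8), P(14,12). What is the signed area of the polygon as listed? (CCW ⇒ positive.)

Σ = (200) + (30) + (20) + (124) + (12) + (68) + (270) = 724
Signed area = Σ/2 = 362 (positive ⇒ counter-clockwise traversal).

362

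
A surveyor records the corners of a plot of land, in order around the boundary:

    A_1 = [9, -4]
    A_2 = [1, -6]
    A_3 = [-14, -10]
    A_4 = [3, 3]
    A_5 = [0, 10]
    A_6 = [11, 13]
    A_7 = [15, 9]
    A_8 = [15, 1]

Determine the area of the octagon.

Σ = (-50) + (-94) + (-12) + (30) + (-110) + (-96) + (-120) + (-69) = -521
Area = |Σ|/2 = 260.5.

260.5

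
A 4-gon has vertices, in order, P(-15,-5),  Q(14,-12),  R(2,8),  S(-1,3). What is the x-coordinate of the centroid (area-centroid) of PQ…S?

Apply the shoelace (surveyor's) formula. First the cross-terms c_i = x_i·y_{i+1} − x_{i+1}·y_i:
  250, 136, 14, 50  ⇒  2A = 450, A = 225.
Then Σ (x_i + x_{i+1})·c_i = 1140, so x̄ = 1140 / (6·225) = 38/45.

38/45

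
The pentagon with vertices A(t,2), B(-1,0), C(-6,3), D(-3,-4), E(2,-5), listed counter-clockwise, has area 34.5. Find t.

2

Write out the shoelace sum; only the two edges meeting at A involve t:
2·Area = [(2·2 − t·(-5)) + (t·0 − (-1)·2)] + 53
       = 5·t + 59 = 69
⇒ t = 2.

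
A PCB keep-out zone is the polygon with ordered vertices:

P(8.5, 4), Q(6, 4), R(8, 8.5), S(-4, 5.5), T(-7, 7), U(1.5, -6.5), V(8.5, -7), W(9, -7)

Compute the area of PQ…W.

148.125

P→Q: (8.5)(4) − (6)(4) = 10
Q→R: (6)(8.5) − (8)(4) = 19
R→S: (8)(5.5) − (-4)(8.5) = 78
S→T: (-4)(7) − (-7)(5.5) = 10.5
T→U: (-7)(-6.5) − (1.5)(7) = 35
U→V: (1.5)(-7) − (8.5)(-6.5) = 44.75
V→W: (8.5)(-7) − (9)(-7) = 3.5
W→P: (9)(4) − (8.5)(-7) = 95.5
Σ = 296.25
Area = |Σ|/2 = 148.125.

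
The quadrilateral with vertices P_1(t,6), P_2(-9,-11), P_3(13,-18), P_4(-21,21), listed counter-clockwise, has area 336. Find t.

The doubled signed area Σ (x_i y_{i+1} − x_{i+1} y_i) is linear in t.
With t=0 it equals 128; the coefficient of t is -32 (from the two edges through P_1).
So -32·t + 128 = 2·336 = 672 ⇒ t = -17.

-17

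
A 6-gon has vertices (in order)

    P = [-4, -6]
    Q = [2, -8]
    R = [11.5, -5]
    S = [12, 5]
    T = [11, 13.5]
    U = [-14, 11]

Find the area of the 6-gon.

Cross-terms: 44, 82, 117.5, 107, 310, 128  ⇒  Σ = 788.5
Area = |Σ|/2 = 394.25.

394.25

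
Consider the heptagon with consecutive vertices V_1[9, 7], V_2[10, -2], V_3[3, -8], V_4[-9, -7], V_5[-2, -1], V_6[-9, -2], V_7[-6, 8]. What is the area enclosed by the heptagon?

V_1→V_2: (9)(-2) − (10)(7) = -88
V_2→V_3: (10)(-8) − (3)(-2) = -74
V_3→V_4: (3)(-7) − (-9)(-8) = -93
V_4→V_5: (-9)(-1) − (-2)(-7) = -5
V_5→V_6: (-2)(-2) − (-9)(-1) = -5
V_6→V_7: (-9)(8) − (-6)(-2) = -84
V_7→V_1: (-6)(7) − (9)(8) = -114
Σ = -463
Area = |Σ|/2 = 231.5.

231.5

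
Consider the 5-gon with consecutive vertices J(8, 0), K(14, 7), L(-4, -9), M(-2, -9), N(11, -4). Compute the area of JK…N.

Σ = (56) + (-98) + (18) + (107) + (32) = 115
Area = |Σ|/2 = 57.5.

57.5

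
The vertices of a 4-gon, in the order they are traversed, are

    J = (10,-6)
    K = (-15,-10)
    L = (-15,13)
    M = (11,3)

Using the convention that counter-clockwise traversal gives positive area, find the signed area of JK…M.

-409.5

Apply the shoelace formula: 2A = Σ (x_i·y_{i+1} − x_{i+1}·y_i), indices taken mod 4.
Σ = (-190) + (-345) + (-188) + (-96) = -819
Signed area = Σ/2 = -409.5 (negative ⇒ clockwise traversal).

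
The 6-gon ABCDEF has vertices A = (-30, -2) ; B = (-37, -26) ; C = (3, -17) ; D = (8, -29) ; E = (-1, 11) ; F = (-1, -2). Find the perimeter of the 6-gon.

|AB| = √((-7)² + (-24)²) = √625 = 25
|BC| = √((40)² + (9)²) = √1681 = 41
|CD| = √((5)² + (-12)²) = √169 = 13
|DE| = √((-9)² + (40)²) = √1681 = 41
|EF| = √((0)² + (-13)²) = √169 = 13
|FA| = √((-29)² + (0)²) = √841 = 29
Perimeter = 25 + 41 + 13 + 41 + 13 + 29 = 162.

162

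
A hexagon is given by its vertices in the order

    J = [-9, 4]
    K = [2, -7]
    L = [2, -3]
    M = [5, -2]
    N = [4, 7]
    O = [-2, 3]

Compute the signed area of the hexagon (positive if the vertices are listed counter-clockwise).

Cross-terms: 55, 8, 11, 43, 26, 19  ⇒  Σ = 162
Signed area = Σ/2 = 81 (positive ⇒ counter-clockwise traversal).

81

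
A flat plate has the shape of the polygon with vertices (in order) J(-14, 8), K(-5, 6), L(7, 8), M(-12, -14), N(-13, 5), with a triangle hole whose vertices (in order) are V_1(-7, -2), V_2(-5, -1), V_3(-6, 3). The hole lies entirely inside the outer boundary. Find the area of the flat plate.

197.5

Outer boundary:
J→K: (-14)(6) − (-5)(8) = -44
K→L: (-5)(8) − (7)(6) = -82
L→M: (7)(-14) − (-12)(8) = -2
M→N: (-12)(5) − (-13)(-14) = -242
N→J: (-13)(8) − (-14)(5) = -34
Σ = -404
Area = |Σ|/2 = 202.
Hole:
Σ = (-3) + (-21) + (33) = 9
Area = |Σ|/2 = 4.5.
Net area = 202 − 4.5 = 197.5.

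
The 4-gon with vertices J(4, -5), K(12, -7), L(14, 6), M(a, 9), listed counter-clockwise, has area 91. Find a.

Write out the shoelace sum; only the two edges meeting at M involve a:
2·Area = [(14·9 − a·6) + (a·(-5) − 4·9)] + 202
       = -11·a + 292 = 182
⇒ a = 10.

10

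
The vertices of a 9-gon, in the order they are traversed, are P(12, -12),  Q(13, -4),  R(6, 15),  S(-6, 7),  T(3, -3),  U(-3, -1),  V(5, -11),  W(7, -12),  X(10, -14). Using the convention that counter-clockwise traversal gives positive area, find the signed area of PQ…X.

284.5

Σ = (108) + (219) + (132) + (-3) + (-12) + (38) + (17) + (22) + (48) = 569
Signed area = Σ/2 = 284.5 (positive ⇒ counter-clockwise traversal).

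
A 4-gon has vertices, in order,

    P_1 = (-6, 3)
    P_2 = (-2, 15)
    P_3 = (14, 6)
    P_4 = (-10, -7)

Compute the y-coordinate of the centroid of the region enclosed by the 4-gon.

Apply the shoelace (surveyor's) formula. First the cross-terms c_i = x_i·y_{i+1} − x_{i+1}·y_i:
  -84, -222, -38, -72  ⇒  2A = -416, A = -208.
Then Σ (y_i + y_{i+1})·c_i = -5848, so ȳ = -5848 / (6·(-208)) = 731/156.

731/156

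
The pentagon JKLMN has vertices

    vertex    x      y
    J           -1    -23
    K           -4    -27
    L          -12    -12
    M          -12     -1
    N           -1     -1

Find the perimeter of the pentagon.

66

|JK| = √((-3)² + (-4)²) = √25 = 5
|KL| = √((-8)² + (15)²) = √289 = 17
|LM| = √((0)² + (11)²) = √121 = 11
|MN| = √((11)² + (0)²) = √121 = 11
|NJ| = √((0)² + (-22)²) = √484 = 22
Perimeter = 5 + 17 + 11 + 11 + 22 = 66.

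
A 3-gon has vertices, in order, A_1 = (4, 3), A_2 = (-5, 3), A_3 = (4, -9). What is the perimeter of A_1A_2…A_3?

36

|A_1A_2| = √((-9)² + (0)²) = √81 = 9
|A_2A_3| = √((9)² + (-12)²) = √225 = 15
|A_3A_1| = √((0)² + (12)²) = √144 = 12
Perimeter = 9 + 15 + 12 = 36.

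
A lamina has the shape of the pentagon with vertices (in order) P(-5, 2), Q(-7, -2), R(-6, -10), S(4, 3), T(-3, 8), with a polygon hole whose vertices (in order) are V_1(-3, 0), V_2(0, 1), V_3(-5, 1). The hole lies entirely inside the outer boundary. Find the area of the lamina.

Outer boundary:
Apply the surveyor's formula: 2A = Σ (x_i·y_{i+1} − x_{i+1}·y_i), indices taken mod 5.
Σ = (24) + (58) + (22) + (41) + (34) = 179
Area = |Σ|/2 = 89.5.
Hole:
Apply the surveyor's formula: 2A = Σ (x_i·y_{i+1} − x_{i+1}·y_i), indices taken mod 3.
V_1→V_2: (-3)(1) − (0)(0) = -3
V_2→V_3: (0)(1) − (-5)(1) = 5
V_3→V_1: (-5)(0) − (-3)(1) = 3
Σ = 5
Area = |Σ|/2 = 2.5.
Net area = 89.5 − 2.5 = 87.

87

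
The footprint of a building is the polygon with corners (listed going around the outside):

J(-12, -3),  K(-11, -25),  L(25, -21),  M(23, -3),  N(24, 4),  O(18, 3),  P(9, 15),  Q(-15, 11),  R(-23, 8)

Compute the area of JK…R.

1280

Apply the shoelace (surveyor's) formula: 2A = Σ (x_i·y_{i+1} − x_{i+1}·y_i), indices taken mod 9.
Σ = (267) + (856) + (408) + (164) + (0) + (243) + (324) + (133) + (165) = 2560
Area = |Σ|/2 = 1280.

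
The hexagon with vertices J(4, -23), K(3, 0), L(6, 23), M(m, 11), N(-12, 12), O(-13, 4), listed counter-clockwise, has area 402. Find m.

-7

The doubled signed area Σ (x_i y_{i+1} − x_{i+1} y_i) is linear in m.
With m=0 it equals 727; the coefficient of m is -11 (from the two edges through M).
So -11·m + 727 = 2·402 = 804 ⇒ m = -7.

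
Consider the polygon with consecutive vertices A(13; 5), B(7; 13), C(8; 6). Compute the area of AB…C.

17

Apply Gauss's area formula: 2A = Σ (x_i·y_{i+1} − x_{i+1}·y_i), indices taken mod 3.
Σ = (134) + (-62) + (-38) = 34
Area = |Σ|/2 = 17.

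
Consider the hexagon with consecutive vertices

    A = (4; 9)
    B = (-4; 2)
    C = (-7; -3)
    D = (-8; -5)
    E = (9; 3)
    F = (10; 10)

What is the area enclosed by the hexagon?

Apply the shoelace formula: 2A = Σ (x_i·y_{i+1} − x_{i+1}·y_i), indices taken mod 6.
Σ = (44) + (26) + (11) + (21) + (60) + (50) = 212
Area = |Σ|/2 = 106.

106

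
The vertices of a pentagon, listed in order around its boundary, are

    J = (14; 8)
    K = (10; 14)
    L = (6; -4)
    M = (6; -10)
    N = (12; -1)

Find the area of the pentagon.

90

Σ = (116) + (-124) + (-36) + (114) + (110) = 180
Area = |Σ|/2 = 90.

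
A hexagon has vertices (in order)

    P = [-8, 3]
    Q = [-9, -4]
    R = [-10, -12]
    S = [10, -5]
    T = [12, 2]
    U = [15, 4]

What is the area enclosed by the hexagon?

236

Apply the shoelace (surveyor's) formula: 2A = Σ (x_i·y_{i+1} − x_{i+1}·y_i), indices taken mod 6.
Σ = (59) + (68) + (170) + (80) + (18) + (77) = 472
Area = |Σ|/2 = 236.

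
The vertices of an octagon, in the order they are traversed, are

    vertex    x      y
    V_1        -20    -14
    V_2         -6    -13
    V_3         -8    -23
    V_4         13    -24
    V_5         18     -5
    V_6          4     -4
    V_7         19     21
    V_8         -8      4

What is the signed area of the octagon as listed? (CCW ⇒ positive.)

806

Apply the shoelace (surveyor's) formula: 2A = Σ (x_i·y_{i+1} − x_{i+1}·y_i), indices taken mod 8.
V_1→V_2: (-20)(-13) − (-6)(-14) = 176
V_2→V_3: (-6)(-23) − (-8)(-13) = 34
V_3→V_4: (-8)(-24) − (13)(-23) = 491
V_4→V_5: (13)(-5) − (18)(-24) = 367
V_5→V_6: (18)(-4) − (4)(-5) = -52
V_6→V_7: (4)(21) − (19)(-4) = 160
V_7→V_8: (19)(4) − (-8)(21) = 244
V_8→V_1: (-8)(-14) − (-20)(4) = 192
Σ = 1612
Signed area = Σ/2 = 806 (positive ⇒ counter-clockwise traversal).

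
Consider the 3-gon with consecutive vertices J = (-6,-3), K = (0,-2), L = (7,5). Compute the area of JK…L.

Apply the surveyor's formula: 2A = Σ (x_i·y_{i+1} − x_{i+1}·y_i), indices taken mod 3.
Σ = (12) + (14) + (9) = 35
Area = |Σ|/2 = 17.5.

17.5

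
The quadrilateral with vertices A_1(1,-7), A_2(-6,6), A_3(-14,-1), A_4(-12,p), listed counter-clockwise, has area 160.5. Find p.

Write out the shoelace sum; only the two edges meeting at A_4 involve p:
2·Area = [((-14)·p − (-12)·(-1)) + ((-12)·(-7) − 1·p)] + 54
       = -15·p + 126 = 321
⇒ p = -13.

-13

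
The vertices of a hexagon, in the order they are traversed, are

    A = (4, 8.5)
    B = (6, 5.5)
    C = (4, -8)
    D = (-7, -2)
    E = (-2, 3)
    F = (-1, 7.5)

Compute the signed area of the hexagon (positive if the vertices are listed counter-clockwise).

Apply the shoelace formula: 2A = Σ (x_i·y_{i+1} − x_{i+1}·y_i), indices taken mod 6.
Σ = (-29) + (-70) + (-64) + (-25) + (-12) + (-38.5) = -238.5
Signed area = Σ/2 = -119.25 (negative ⇒ clockwise traversal).

-119.25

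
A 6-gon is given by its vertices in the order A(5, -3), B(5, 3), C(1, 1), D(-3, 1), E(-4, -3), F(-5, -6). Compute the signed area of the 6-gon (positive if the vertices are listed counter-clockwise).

Σ = (30) + (2) + (4) + (13) + (9) + (45) = 103
Signed area = Σ/2 = 51.5 (positive ⇒ counter-clockwise traversal).

51.5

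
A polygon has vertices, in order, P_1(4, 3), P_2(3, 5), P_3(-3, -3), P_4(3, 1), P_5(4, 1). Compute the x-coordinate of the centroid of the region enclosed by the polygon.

Apply the shoelace formula. First the cross-terms c_i = x_i·y_{i+1} − x_{i+1}·y_i:
  11, 6, 6, -1, 8  ⇒  2A = 30, A = 15.
Then Σ (x_i + x_{i+1})·c_i = 134, so x̄ = 134 / (6·15) = 67/45.

67/45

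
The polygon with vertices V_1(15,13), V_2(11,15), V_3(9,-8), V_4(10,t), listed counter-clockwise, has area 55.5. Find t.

The doubled signed area Σ (x_i y_{i+1} − x_{i+1} y_i) is linear in t.
With t=0 it equals 69; the coefficient of t is -6 (from the two edges through V_4).
So -6·t + 69 = 2·55.5 = 111 ⇒ t = -7.

-7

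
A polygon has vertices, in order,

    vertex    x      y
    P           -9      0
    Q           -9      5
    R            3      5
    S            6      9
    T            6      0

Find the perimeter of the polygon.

|PQ| = √((0)² + (5)²) = √25 = 5
|QR| = √((12)² + (0)²) = √144 = 12
|RS| = √((3)² + (4)²) = √25 = 5
|ST| = √((0)² + (-9)²) = √81 = 9
|TP| = √((-15)² + (0)²) = √225 = 15
Perimeter = 5 + 12 + 5 + 9 + 15 = 46.

46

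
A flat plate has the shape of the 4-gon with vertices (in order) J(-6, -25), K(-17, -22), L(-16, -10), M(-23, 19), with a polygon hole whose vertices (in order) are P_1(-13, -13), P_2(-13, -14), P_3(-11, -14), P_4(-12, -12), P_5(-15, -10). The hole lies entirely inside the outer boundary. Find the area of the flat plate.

Outer boundary:
Apply Gauss's area formula: 2A = Σ (x_i·y_{i+1} − x_{i+1}·y_i), indices taken mod 4.
J→K: (-6)(-22) − (-17)(-25) = -293
K→L: (-17)(-10) − (-16)(-22) = -182
L→M: (-16)(19) − (-23)(-10) = -534
M→J: (-23)(-25) − (-6)(19) = 689
Σ = -320
Area = |Σ|/2 = 160.
Hole:
P_1→P_2: (-13)(-14) − (-13)(-13) = 13
P_2→P_3: (-13)(-14) − (-11)(-14) = 28
P_3→P_4: (-11)(-12) − (-12)(-14) = -36
P_4→P_5: (-12)(-10) − (-15)(-12) = -60
P_5→P_1: (-15)(-13) − (-13)(-10) = 65
Σ = 10
Area = |Σ|/2 = 5.
Net area = 160 − 5 = 155.

155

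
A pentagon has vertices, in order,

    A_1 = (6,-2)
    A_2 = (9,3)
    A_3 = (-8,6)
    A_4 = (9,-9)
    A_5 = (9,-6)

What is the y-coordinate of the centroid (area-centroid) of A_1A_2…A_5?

Apply Gauss's area formula. First the cross-terms c_i = x_i·y_{i+1} − x_{i+1}·y_i:
  36, 78, 18, 27, 18  ⇒  2A = 177, A = 88.5.
Then Σ (y_i + y_{i+1})·c_i = 135, so ȳ = 135 / (6·88.5) = 15/59.

15/59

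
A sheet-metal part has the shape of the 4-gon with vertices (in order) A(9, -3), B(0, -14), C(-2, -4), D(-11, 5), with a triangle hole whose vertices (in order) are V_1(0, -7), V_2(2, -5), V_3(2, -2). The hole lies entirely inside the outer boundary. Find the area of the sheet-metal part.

107

Outer boundary:
Apply the surveyor's formula: 2A = Σ (x_i·y_{i+1} − x_{i+1}·y_i), indices taken mod 4.
A→B: (9)(-14) − (0)(-3) = -126
B→C: (0)(-4) − (-2)(-14) = -28
C→D: (-2)(5) − (-11)(-4) = -54
D→A: (-11)(-3) − (9)(5) = -12
Σ = -220
Area = |Σ|/2 = 110.
Hole:
Apply Gauss's area formula: 2A = Σ (x_i·y_{i+1} − x_{i+1}·y_i), indices taken mod 3.
Σ = (14) + (6) + (-14) = 6
Area = |Σ|/2 = 3.
Net area = 110 − 3 = 107.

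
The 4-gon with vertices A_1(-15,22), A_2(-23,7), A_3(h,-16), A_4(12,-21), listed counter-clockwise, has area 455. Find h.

0

The doubled signed area Σ (x_i y_{i+1} − x_{i+1} y_i) is linear in h.
With h=0 it equals 910; the coefficient of h is -28 (from the two edges through A_3).
So -28·h + 910 = 2·455 = 910 ⇒ h = 0.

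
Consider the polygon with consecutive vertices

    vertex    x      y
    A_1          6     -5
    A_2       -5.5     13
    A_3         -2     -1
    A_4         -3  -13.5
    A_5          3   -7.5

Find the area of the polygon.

99.5

Apply the surveyor's formula: 2A = Σ (x_i·y_{i+1} − x_{i+1}·y_i), indices taken mod 5.
A_1→A_2: (6)(13) − (-5.5)(-5) = 50.5
A_2→A_3: (-5.5)(-1) − (-2)(13) = 31.5
A_3→A_4: (-2)(-13.5) − (-3)(-1) = 24
A_4→A_5: (-3)(-7.5) − (3)(-13.5) = 63
A_5→A_1: (3)(-5) − (6)(-7.5) = 30
Σ = 199
Area = |Σ|/2 = 99.5.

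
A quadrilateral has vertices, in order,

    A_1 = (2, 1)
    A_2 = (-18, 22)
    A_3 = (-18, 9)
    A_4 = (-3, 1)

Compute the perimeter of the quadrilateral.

64

|A_1A_2| = √((-20)² + (21)²) = √841 = 29
|A_2A_3| = √((0)² + (-13)²) = √169 = 13
|A_3A_4| = √((15)² + (-8)²) = √289 = 17
|A_4A_1| = √((5)² + (0)²) = √25 = 5
Perimeter = 29 + 13 + 17 + 5 = 64.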